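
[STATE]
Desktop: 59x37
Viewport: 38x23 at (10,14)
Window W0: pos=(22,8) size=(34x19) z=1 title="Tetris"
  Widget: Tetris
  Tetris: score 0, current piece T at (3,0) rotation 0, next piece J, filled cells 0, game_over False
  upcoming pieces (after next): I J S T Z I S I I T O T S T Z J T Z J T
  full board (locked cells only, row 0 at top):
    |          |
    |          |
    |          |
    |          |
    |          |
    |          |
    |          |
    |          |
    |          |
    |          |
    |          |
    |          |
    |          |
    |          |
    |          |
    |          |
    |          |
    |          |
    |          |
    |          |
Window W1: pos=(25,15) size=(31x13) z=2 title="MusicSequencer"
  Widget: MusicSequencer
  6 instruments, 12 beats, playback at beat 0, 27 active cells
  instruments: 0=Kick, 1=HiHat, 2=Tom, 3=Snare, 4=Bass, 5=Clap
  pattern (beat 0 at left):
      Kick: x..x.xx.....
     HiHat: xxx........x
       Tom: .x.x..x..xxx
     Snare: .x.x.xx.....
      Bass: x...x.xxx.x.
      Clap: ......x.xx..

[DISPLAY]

            ┃          │              
            ┃  ┏━━━━━━━━━━━━━━━━━━━━━━
            ┃  ┃ MusicSequencer       
            ┃  ┠──────────────────────
            ┃  ┃      ▼12345678901    
            ┃  ┃  Kick█··█·██·····    
            ┃  ┃ HiHat███········█    
            ┃  ┃   Tom·█·█··█··███    
            ┃  ┃ Snare·█·█·██·····    
            ┃  ┃  Bass█···█·███·█·    
            ┃  ┃  Clap······█·██··    
            ┃  ┃                      
            ┗━━┃                      
               ┗━━━━━━━━━━━━━━━━━━━━━━
                                      
                                      
                                      
                                      
                                      
                                      
                                      
                                      
                                      


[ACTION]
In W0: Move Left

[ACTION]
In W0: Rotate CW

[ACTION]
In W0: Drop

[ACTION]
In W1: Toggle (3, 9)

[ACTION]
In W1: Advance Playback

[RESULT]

            ┃          │              
            ┃  ┏━━━━━━━━━━━━━━━━━━━━━━
            ┃  ┃ MusicSequencer       
            ┃  ┠──────────────────────
            ┃  ┃      0▼2345678901    
            ┃  ┃  Kick█··█·██·····    
            ┃  ┃ HiHat███········█    
            ┃  ┃   Tom·█·█··█··███    
            ┃  ┃ Snare·█·█·██··█··    
            ┃  ┃  Bass█···█·███·█·    
            ┃  ┃  Clap······█·██··    
            ┃  ┃                      
            ┗━━┃                      
               ┗━━━━━━━━━━━━━━━━━━━━━━
                                      
                                      
                                      
                                      
                                      
                                      
                                      
                                      
                                      


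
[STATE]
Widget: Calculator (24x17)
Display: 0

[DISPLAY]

                       0
┌───┬───┬───┬───┐       
│ 7 │ 8 │ 9 │ ÷ │       
├───┼───┼───┼───┤       
│ 4 │ 5 │ 6 │ × │       
├───┼───┼───┼───┤       
│ 1 │ 2 │ 3 │ - │       
├───┼───┼───┼───┤       
│ 0 │ . │ = │ + │       
├───┼───┼───┼───┤       
│ C │ MC│ MR│ M+│       
└───┴───┴───┴───┘       
                        
                        
                        
                        
                        


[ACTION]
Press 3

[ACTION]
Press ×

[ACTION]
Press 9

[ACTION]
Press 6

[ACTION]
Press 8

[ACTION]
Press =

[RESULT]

                    2904
┌───┬───┬───┬───┐       
│ 7 │ 8 │ 9 │ ÷ │       
├───┼───┼───┼───┤       
│ 4 │ 5 │ 6 │ × │       
├───┼───┼───┼───┤       
│ 1 │ 2 │ 3 │ - │       
├───┼───┼───┼───┤       
│ 0 │ . │ = │ + │       
├───┼───┼───┼───┤       
│ C │ MC│ MR│ M+│       
└───┴───┴───┴───┘       
                        
                        
                        
                        
                        


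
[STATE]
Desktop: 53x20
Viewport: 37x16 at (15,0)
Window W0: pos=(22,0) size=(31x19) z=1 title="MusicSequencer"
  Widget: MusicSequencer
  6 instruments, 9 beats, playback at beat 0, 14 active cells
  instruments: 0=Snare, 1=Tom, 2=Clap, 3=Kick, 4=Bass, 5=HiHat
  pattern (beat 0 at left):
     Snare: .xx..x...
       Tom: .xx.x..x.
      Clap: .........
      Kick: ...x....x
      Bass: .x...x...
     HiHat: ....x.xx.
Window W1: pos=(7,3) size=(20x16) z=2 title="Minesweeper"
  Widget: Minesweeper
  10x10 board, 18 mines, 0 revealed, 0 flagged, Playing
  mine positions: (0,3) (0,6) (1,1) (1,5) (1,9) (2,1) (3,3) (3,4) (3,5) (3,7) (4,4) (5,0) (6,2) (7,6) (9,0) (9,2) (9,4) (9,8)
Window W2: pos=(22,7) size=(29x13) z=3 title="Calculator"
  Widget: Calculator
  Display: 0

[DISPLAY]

       ┏━━━━━━━━━━━━━━━━━━━━━━━━━━━━━
       ┃ MusicSequencer              
       ┠─────────────────────────────
━━━━━━━━━━━┓  ▼12345678              
eeper      ┃re·██··█···              
───────────┨om·██·█··█·              
■■■        ┃ap·········              
■■■    ┏━━━━━━━━━━━━━━━━━━━━━━━━━━━┓ 
■■■    ┃ Calculator                ┃ 
■■■    ┠───────────────────────────┨ 
■■■    ┃                          0┃ 
■■■    ┃┌───┬───┬───┬───┐          ┃ 
■■■    ┃│ 7 │ 8 │ 9 │ ÷ │          ┃ 
■■■    ┃├───┼───┼───┼───┤          ┃ 
■■■    ┃│ 4 │ 5 │ 6 │ × │          ┃ 
■■■    ┃├───┼───┼───┼───┤          ┃ 


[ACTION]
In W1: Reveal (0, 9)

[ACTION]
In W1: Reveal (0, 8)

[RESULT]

       ┏━━━━━━━━━━━━━━━━━━━━━━━━━━━━━
       ┃ MusicSequencer              
       ┠─────────────────────────────
━━━━━━━━━━━┓  ▼12345678              
eeper      ┃re·██··█···              
───────────┨om·██·█··█·              
■11        ┃ap·········              
■■■    ┏━━━━━━━━━━━━━━━━━━━━━━━━━━━┓ 
■■■    ┃ Calculator                ┃ 
■■■    ┠───────────────────────────┨ 
■■■    ┃                          0┃ 
■■■    ┃┌───┬───┬───┬───┐          ┃ 
■■■    ┃│ 7 │ 8 │ 9 │ ÷ │          ┃ 
■■■    ┃├───┼───┼───┼───┤          ┃ 
■■■    ┃│ 4 │ 5 │ 6 │ × │          ┃ 
■■■    ┃├───┼───┼───┼───┤          ┃ 


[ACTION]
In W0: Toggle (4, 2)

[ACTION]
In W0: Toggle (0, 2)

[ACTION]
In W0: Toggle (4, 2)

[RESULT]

       ┏━━━━━━━━━━━━━━━━━━━━━━━━━━━━━
       ┃ MusicSequencer              
       ┠─────────────────────────────
━━━━━━━━━━━┓  ▼12345678              
eeper      ┃re·█···█···              
───────────┨om·██·█··█·              
■11        ┃ap·········              
■■■    ┏━━━━━━━━━━━━━━━━━━━━━━━━━━━┓ 
■■■    ┃ Calculator                ┃ 
■■■    ┠───────────────────────────┨ 
■■■    ┃                          0┃ 
■■■    ┃┌───┬───┬───┬───┐          ┃ 
■■■    ┃│ 7 │ 8 │ 9 │ ÷ │          ┃ 
■■■    ┃├───┼───┼───┼───┤          ┃ 
■■■    ┃│ 4 │ 5 │ 6 │ × │          ┃ 
■■■    ┃├───┼───┼───┼───┤          ┃ 


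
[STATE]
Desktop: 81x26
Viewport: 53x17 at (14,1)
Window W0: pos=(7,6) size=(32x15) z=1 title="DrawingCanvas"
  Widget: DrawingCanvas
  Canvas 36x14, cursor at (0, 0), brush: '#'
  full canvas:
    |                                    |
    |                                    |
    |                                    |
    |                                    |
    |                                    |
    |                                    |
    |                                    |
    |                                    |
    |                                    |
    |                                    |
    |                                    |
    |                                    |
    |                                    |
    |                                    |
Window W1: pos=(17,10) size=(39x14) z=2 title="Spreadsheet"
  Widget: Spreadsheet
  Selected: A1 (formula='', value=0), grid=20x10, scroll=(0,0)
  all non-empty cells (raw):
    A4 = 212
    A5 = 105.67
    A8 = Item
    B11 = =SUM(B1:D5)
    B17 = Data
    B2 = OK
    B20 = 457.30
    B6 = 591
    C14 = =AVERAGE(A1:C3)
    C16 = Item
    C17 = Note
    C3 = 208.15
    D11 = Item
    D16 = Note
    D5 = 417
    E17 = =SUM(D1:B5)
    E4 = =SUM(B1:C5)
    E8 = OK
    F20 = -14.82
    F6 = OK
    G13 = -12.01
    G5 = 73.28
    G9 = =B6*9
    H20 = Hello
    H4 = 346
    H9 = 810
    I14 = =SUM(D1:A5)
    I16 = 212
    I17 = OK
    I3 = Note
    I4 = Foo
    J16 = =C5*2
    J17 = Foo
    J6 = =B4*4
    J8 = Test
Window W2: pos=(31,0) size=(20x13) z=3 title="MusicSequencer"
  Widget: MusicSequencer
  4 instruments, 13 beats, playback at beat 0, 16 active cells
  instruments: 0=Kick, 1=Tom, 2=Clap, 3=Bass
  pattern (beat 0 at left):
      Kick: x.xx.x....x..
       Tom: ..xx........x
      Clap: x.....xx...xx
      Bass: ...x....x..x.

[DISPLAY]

                 ┃ MusicSequencer   ┃                
                 ┠──────────────────┨                
                 ┃     ▼123456789012┃                
                 ┃ Kick█·██·█····█··┃                
                 ┃  Tom··██········█┃                
━━━━━━━━━━━━━━━━━┃ Clap█·····██···██┃                
ngCanvas         ┃ Bass···█····█··█·┃                
─────────────────┃                  ┃                
                 ┃                  ┃                
   ┏━━━━━━━━━━━━━┃                  ┃━━━━┓           
   ┃ Spreadsheet ┃                  ┃    ┃           
   ┠─────────────┗━━━━━━━━━━━━━━━━━━┛────┨           
   ┃A1:                                  ┃           
   ┃       A       B       C       D     ┃           
   ┃-------------------------------------┃           
   ┃  1      [0]       0       0       0 ┃           
   ┃  2        0OK             0       0 ┃           


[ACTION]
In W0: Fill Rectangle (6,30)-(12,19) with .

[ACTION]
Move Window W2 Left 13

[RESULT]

    ┃ MusicSequencer   ┃                             
    ┠──────────────────┨                             
    ┃     ▼123456789012┃                             
    ┃ Kick█·██·█····█··┃                             
    ┃  Tom··██········█┃                             
━━━━┃ Clap█·····██···██┃┓                            
ngCa┃ Bass···█····█··█·┃┃                            
────┃                  ┃┨                            
    ┃                  ┃┃                            
   ┏┃                  ┃━━━━━━━━━━━━━━━━━┓           
   ┃┃                  ┃                 ┃           
   ┠┗━━━━━━━━━━━━━━━━━━┛─────────────────┨           
   ┃A1:                                  ┃           
   ┃       A       B       C       D     ┃           
   ┃-------------------------------------┃           
   ┃  1      [0]       0       0       0 ┃           
   ┃  2        0OK             0       0 ┃           


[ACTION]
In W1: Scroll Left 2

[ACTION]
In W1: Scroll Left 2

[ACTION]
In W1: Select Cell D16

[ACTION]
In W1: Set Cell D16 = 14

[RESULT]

    ┃ MusicSequencer   ┃                             
    ┠──────────────────┨                             
    ┃     ▼123456789012┃                             
    ┃ Kick█·██·█····█··┃                             
    ┃  Tom··██········█┃                             
━━━━┃ Clap█·····██···██┃┓                            
ngCa┃ Bass···█····█··█·┃┃                            
────┃                  ┃┨                            
    ┃                  ┃┃                            
   ┏┃                  ┃━━━━━━━━━━━━━━━━━┓           
   ┃┃                  ┃                 ┃           
   ┠┗━━━━━━━━━━━━━━━━━━┛─────────────────┨           
   ┃D16: 14                              ┃           
   ┃       A       B       C       D     ┃           
   ┃-------------------------------------┃           
   ┃  1        0       0       0       0 ┃           
   ┃  2        0OK             0       0 ┃           


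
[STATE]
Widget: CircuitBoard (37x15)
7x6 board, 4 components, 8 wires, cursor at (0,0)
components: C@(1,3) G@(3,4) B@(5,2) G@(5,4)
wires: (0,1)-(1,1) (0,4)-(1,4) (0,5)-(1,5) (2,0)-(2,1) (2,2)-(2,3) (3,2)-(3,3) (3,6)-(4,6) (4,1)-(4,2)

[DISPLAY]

   0 1 2 3 4 5 6                     
0  [.]  ·           ·   ·            
        │           │   │            
1       ·       C   ·   ·            
                                     
2   · ─ ·   · ─ ·                    
                                     
3           · ─ ·   G       ·        
                            │        
4       · ─ ·               ·        
                                     
5           B       G                
Cursor: (0,0)                        
                                     
                                     


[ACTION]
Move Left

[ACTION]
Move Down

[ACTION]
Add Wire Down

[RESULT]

   0 1 2 3 4 5 6                     
0       ·           ·   ·            
        │           │   │            
1  [.]  ·       C   ·   ·            
    │                                
2   · ─ ·   · ─ ·                    
                                     
3           · ─ ·   G       ·        
                            │        
4       · ─ ·               ·        
                                     
5           B       G                
Cursor: (1,0)                        
                                     
                                     


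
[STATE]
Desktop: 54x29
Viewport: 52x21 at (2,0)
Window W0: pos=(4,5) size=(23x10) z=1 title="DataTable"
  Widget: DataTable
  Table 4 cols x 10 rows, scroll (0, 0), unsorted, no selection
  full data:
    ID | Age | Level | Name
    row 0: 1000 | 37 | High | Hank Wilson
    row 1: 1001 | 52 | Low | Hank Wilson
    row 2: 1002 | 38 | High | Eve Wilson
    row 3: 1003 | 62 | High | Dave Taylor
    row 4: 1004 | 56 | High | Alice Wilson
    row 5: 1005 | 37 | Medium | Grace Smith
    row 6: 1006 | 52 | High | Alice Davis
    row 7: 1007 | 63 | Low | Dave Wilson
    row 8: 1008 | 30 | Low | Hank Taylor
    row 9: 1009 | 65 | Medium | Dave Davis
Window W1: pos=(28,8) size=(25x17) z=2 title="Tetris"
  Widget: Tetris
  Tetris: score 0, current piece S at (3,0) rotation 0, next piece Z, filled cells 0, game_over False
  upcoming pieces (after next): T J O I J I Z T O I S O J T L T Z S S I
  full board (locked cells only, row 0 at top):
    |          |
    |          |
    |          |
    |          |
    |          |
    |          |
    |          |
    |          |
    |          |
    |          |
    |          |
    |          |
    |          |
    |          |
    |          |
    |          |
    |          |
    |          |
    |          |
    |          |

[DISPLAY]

                                                    
                                                    
                                                    
                                                    
                                                    
  ┏━━━━━━━━━━━━━━━━━━━━━┓                           
  ┃ DataTable           ┃                           
  ┠─────────────────────┨                           
  ┃ID  │Age│Level │Name ┃ ┏━━━━━━━━━━━━━━━━━━━━━━━┓ 
  ┃────┼───┼──────┼─────┃ ┃ Tetris                ┃ 
  ┃1000│37 │High  │Hank ┃ ┠───────────────────────┨ 
  ┃1001│52 │Low   │Hank ┃ ┃          │Next:       ┃ 
  ┃1002│38 │High  │Eve W┃ ┃          │▓▓          ┃ 
  ┃1003│62 │High  │Dave ┃ ┃          │ ▓▓         ┃ 
  ┗━━━━━━━━━━━━━━━━━━━━━┛ ┃          │            ┃ 
                          ┃          │            ┃ 
                          ┃          │            ┃ 
                          ┃          │Score:      ┃ 
                          ┃          │0           ┃ 
                          ┃          │            ┃ 
                          ┃          │            ┃ 


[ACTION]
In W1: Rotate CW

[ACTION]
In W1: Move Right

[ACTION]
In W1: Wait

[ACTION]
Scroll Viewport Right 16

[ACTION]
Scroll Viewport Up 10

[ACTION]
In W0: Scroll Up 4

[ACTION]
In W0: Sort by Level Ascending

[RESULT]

                                                    
                                                    
                                                    
                                                    
                                                    
  ┏━━━━━━━━━━━━━━━━━━━━━┓                           
  ┃ DataTable           ┃                           
  ┠─────────────────────┨                           
  ┃ID  │Age│Level▲│Name ┃ ┏━━━━━━━━━━━━━━━━━━━━━━━┓ 
  ┃────┼───┼──────┼─────┃ ┃ Tetris                ┃ 
  ┃1000│37 │High  │Hank ┃ ┠───────────────────────┨ 
  ┃1002│38 │High  │Eve W┃ ┃          │Next:       ┃ 
  ┃1003│62 │High  │Dave ┃ ┃          │▓▓          ┃ 
  ┃1004│56 │High  │Alice┃ ┃          │ ▓▓         ┃ 
  ┗━━━━━━━━━━━━━━━━━━━━━┛ ┃          │            ┃ 
                          ┃          │            ┃ 
                          ┃          │            ┃ 
                          ┃          │Score:      ┃ 
                          ┃          │0           ┃ 
                          ┃          │            ┃ 
                          ┃          │            ┃ 


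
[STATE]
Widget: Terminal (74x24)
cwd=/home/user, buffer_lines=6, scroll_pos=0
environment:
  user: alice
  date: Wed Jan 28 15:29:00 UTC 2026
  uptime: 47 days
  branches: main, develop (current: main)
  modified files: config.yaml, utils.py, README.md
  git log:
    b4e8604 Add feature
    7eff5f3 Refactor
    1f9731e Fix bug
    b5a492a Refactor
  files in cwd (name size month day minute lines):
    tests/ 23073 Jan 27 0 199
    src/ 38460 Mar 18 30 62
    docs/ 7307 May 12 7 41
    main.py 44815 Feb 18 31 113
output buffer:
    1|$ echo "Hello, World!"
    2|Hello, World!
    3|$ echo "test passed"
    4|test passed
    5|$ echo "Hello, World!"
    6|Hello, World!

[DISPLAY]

$ echo "Hello, World!"                                                    
Hello, World!                                                             
$ echo "test passed"                                                      
test passed                                                               
$ echo "Hello, World!"                                                    
Hello, World!                                                             
$ █                                                                       
                                                                          
                                                                          
                                                                          
                                                                          
                                                                          
                                                                          
                                                                          
                                                                          
                                                                          
                                                                          
                                                                          
                                                                          
                                                                          
                                                                          
                                                                          
                                                                          
                                                                          


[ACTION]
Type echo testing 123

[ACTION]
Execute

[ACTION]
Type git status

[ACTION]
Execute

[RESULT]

$ echo "Hello, World!"                                                    
Hello, World!                                                             
$ echo "test passed"                                                      
test passed                                                               
$ echo "Hello, World!"                                                    
Hello, World!                                                             
$ echo testing 123                                                        
testing 123                                                               
$ git status                                                              
On branch main                                                            
Changes not staged for commit:                                            
                                                                          
        modified:   config.yaml                                           
        modified:   utils.py                                              
        modified:   README.md                                             
$ █                                                                       
                                                                          
                                                                          
                                                                          
                                                                          
                                                                          
                                                                          
                                                                          
                                                                          


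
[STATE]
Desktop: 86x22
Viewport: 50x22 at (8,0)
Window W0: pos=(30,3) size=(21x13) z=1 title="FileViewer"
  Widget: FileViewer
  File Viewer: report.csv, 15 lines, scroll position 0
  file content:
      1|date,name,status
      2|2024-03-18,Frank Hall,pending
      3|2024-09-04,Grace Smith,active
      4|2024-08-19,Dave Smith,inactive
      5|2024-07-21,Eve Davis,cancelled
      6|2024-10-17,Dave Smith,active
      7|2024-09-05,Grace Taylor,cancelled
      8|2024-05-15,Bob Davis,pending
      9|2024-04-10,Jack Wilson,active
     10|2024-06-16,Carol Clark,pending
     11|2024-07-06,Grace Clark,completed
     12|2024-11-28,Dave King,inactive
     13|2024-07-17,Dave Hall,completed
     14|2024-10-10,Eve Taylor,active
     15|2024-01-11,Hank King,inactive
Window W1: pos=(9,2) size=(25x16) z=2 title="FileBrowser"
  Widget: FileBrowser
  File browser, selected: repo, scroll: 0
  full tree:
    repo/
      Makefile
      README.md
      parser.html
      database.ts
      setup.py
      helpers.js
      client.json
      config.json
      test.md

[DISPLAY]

                                                  
                                                  
 ┏━━━━━━━━━━━━━━━━━━━━━━━┓                        
 ┃ FileBrowser           ┃━━━━━━━━━━━━━━━━┓       
 ┠───────────────────────┨leViewer        ┃       
 ┃> [-] repo/            ┃────────────────┨       
 ┃    Makefile           ┃e,name,status  ▲┃       
 ┃    README.md          ┃4-03-18,Frank H█┃       
 ┃    parser.html        ┃4-09-04,Grace S░┃       
 ┃    database.ts        ┃4-08-19,Dave Sm░┃       
 ┃    setup.py           ┃4-07-21,Eve Dav░┃       
 ┃    helpers.js         ┃4-10-17,Dave Sm░┃       
 ┃    client.json        ┃4-09-05,Grace T░┃       
 ┃    config.json        ┃4-05-15,Bob Dav░┃       
 ┃    test.md            ┃4-04-10,Jack Wi▼┃       
 ┃                       ┃━━━━━━━━━━━━━━━━┛       
 ┃                       ┃                        
 ┗━━━━━━━━━━━━━━━━━━━━━━━┛                        
                                                  
                                                  
                                                  
                                                  


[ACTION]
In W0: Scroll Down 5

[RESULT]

                                                  
                                                  
 ┏━━━━━━━━━━━━━━━━━━━━━━━┓                        
 ┃ FileBrowser           ┃━━━━━━━━━━━━━━━━┓       
 ┠───────────────────────┨leViewer        ┃       
 ┃> [-] repo/            ┃────────────────┨       
 ┃    Makefile           ┃4-10-17,Dave Sm▲┃       
 ┃    README.md          ┃4-09-05,Grace T░┃       
 ┃    parser.html        ┃4-05-15,Bob Dav░┃       
 ┃    database.ts        ┃4-04-10,Jack Wi░┃       
 ┃    setup.py           ┃4-06-16,Carol C░┃       
 ┃    helpers.js         ┃4-07-06,Grace C░┃       
 ┃    client.json        ┃4-11-28,Dave Ki█┃       
 ┃    config.json        ┃4-07-17,Dave Ha░┃       
 ┃    test.md            ┃4-10-10,Eve Tay▼┃       
 ┃                       ┃━━━━━━━━━━━━━━━━┛       
 ┃                       ┃                        
 ┗━━━━━━━━━━━━━━━━━━━━━━━┛                        
                                                  
                                                  
                                                  
                                                  


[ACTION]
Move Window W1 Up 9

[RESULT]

 ┏━━━━━━━━━━━━━━━━━━━━━━━┓                        
 ┃ FileBrowser           ┃                        
 ┠───────────────────────┨                        
 ┃> [-] repo/            ┃━━━━━━━━━━━━━━━━┓       
 ┃    Makefile           ┃leViewer        ┃       
 ┃    README.md          ┃────────────────┨       
 ┃    parser.html        ┃4-10-17,Dave Sm▲┃       
 ┃    database.ts        ┃4-09-05,Grace T░┃       
 ┃    setup.py           ┃4-05-15,Bob Dav░┃       
 ┃    helpers.js         ┃4-04-10,Jack Wi░┃       
 ┃    client.json        ┃4-06-16,Carol C░┃       
 ┃    config.json        ┃4-07-06,Grace C░┃       
 ┃    test.md            ┃4-11-28,Dave Ki█┃       
 ┃                       ┃4-07-17,Dave Ha░┃       
 ┃                       ┃4-10-10,Eve Tay▼┃       
 ┗━━━━━━━━━━━━━━━━━━━━━━━┛━━━━━━━━━━━━━━━━┛       
                                                  
                                                  
                                                  
                                                  
                                                  
                                                  


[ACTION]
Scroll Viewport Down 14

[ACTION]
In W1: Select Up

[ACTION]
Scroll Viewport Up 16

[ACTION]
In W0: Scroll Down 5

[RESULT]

 ┏━━━━━━━━━━━━━━━━━━━━━━━┓                        
 ┃ FileBrowser           ┃                        
 ┠───────────────────────┨                        
 ┃> [-] repo/            ┃━━━━━━━━━━━━━━━━┓       
 ┃    Makefile           ┃leViewer        ┃       
 ┃    README.md          ┃────────────────┨       
 ┃    parser.html        ┃4-09-05,Grace T▲┃       
 ┃    database.ts        ┃4-05-15,Bob Dav░┃       
 ┃    setup.py           ┃4-04-10,Jack Wi░┃       
 ┃    helpers.js         ┃4-06-16,Carol C░┃       
 ┃    client.json        ┃4-07-06,Grace C░┃       
 ┃    config.json        ┃4-11-28,Dave Ki░┃       
 ┃    test.md            ┃4-07-17,Dave Ha░┃       
 ┃                       ┃4-10-10,Eve Tay█┃       
 ┃                       ┃4-01-11,Hank Ki▼┃       
 ┗━━━━━━━━━━━━━━━━━━━━━━━┛━━━━━━━━━━━━━━━━┛       
                                                  
                                                  
                                                  
                                                  
                                                  
                                                  


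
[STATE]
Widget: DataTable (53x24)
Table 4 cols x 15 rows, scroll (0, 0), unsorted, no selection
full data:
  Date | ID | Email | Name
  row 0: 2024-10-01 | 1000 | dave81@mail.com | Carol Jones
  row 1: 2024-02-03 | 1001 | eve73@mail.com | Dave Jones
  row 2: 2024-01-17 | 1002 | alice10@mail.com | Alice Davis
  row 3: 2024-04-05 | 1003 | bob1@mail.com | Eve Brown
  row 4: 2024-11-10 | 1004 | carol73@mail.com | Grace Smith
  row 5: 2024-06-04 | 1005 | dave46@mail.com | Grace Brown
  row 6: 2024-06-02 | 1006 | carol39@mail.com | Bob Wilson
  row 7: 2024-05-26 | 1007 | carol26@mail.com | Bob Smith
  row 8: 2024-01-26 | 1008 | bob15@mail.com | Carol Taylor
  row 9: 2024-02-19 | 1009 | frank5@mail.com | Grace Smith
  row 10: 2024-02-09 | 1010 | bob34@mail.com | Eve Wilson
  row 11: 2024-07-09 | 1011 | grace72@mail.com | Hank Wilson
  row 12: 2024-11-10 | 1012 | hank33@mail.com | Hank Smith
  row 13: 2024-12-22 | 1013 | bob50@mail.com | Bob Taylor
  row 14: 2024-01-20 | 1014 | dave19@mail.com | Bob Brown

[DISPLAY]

Date      │ID  │Email           │Name                
──────────┼────┼────────────────┼────────────        
2024-10-01│1000│dave81@mail.com │Carol Jones         
2024-02-03│1001│eve73@mail.com  │Dave Jones          
2024-01-17│1002│alice10@mail.com│Alice Davis         
2024-04-05│1003│bob1@mail.com   │Eve Brown           
2024-11-10│1004│carol73@mail.com│Grace Smith         
2024-06-04│1005│dave46@mail.com │Grace Brown         
2024-06-02│1006│carol39@mail.com│Bob Wilson          
2024-05-26│1007│carol26@mail.com│Bob Smith           
2024-01-26│1008│bob15@mail.com  │Carol Taylor        
2024-02-19│1009│frank5@mail.com │Grace Smith         
2024-02-09│1010│bob34@mail.com  │Eve Wilson          
2024-07-09│1011│grace72@mail.com│Hank Wilson         
2024-11-10│1012│hank33@mail.com │Hank Smith          
2024-12-22│1013│bob50@mail.com  │Bob Taylor          
2024-01-20│1014│dave19@mail.com │Bob Brown           
                                                     
                                                     
                                                     
                                                     
                                                     
                                                     
                                                     


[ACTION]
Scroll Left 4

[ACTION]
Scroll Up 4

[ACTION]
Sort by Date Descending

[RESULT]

Date     ▼│ID  │Email           │Name                
──────────┼────┼────────────────┼────────────        
2024-12-22│1013│bob50@mail.com  │Bob Taylor          
2024-11-10│1004│carol73@mail.com│Grace Smith         
2024-11-10│1012│hank33@mail.com │Hank Smith          
2024-10-01│1000│dave81@mail.com │Carol Jones         
2024-07-09│1011│grace72@mail.com│Hank Wilson         
2024-06-04│1005│dave46@mail.com │Grace Brown         
2024-06-02│1006│carol39@mail.com│Bob Wilson          
2024-05-26│1007│carol26@mail.com│Bob Smith           
2024-04-05│1003│bob1@mail.com   │Eve Brown           
2024-02-19│1009│frank5@mail.com │Grace Smith         
2024-02-09│1010│bob34@mail.com  │Eve Wilson          
2024-02-03│1001│eve73@mail.com  │Dave Jones          
2024-01-26│1008│bob15@mail.com  │Carol Taylor        
2024-01-20│1014│dave19@mail.com │Bob Brown           
2024-01-17│1002│alice10@mail.com│Alice Davis         
                                                     
                                                     
                                                     
                                                     
                                                     
                                                     
                                                     


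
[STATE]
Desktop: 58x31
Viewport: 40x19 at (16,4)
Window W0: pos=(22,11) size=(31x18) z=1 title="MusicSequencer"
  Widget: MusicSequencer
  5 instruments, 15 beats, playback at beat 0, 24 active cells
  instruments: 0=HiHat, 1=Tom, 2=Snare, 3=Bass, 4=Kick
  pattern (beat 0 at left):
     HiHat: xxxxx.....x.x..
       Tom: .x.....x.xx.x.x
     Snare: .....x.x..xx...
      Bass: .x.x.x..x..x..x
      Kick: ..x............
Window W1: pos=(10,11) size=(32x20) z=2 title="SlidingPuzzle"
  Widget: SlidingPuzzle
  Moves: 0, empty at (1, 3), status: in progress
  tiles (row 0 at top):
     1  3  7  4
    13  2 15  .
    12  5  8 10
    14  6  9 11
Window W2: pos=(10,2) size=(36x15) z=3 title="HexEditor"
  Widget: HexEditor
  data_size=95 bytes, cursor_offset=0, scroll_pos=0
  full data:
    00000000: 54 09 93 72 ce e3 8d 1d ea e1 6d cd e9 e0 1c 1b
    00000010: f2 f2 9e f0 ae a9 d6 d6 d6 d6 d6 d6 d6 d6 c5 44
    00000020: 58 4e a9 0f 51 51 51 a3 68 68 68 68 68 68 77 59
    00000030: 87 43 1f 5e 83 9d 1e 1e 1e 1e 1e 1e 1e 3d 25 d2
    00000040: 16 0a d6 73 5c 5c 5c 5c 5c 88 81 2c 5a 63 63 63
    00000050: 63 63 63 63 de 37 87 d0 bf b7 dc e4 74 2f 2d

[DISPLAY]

─────────────────────────────┨          
000  54 09 93 72 ce e3 8d 1d ┃          
010  f2 f2 9e f0 ae a9 d6 d6 ┃          
020  58 4e a9 0f 51 51 51 a3 ┃          
030  87 43 1f 5e 83 9d 1e 1e ┃          
040  16 0a d6 73 5c 5c 5c 5c ┃          
050  63 63 63 63 de 37 87 d0 ┃          
                             ┃━━━━━━┓   
                             ┃      ┃   
                             ┃──────┨   
                             ┃      ┃   
                             ┃      ┃   
━━━━━━━━━━━━━━━━━━━━━━━━━━━━━┛      ┃   
│  2 │ 15 │    │         ┃··        ┃   
┼────┼────┼────┤         ┃·█        ┃   
│  5 │  8 │ 10 │         ┃··        ┃   
┼────┼────┼────┤         ┃          ┃   
│  6 │  9 │ 11 │         ┃          ┃   
┴────┴────┴────┘         ┃          ┃   


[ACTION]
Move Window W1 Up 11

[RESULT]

─────────────────────────────┨          
000  54 09 93 72 ce e3 8d 1d ┃          
010  f2 f2 9e f0 ae a9 d6 d6 ┃          
020  58 4e a9 0f 51 51 51 a3 ┃          
030  87 43 1f 5e 83 9d 1e 1e ┃          
040  16 0a d6 73 5c 5c 5c 5c ┃          
050  63 63 63 63 de 37 87 d0 ┃          
                             ┃━━━━━━┓   
                             ┃      ┃   
                             ┃──────┨   
                             ┃      ┃   
                             ┃      ┃   
━━━━━━━━━━━━━━━━━━━━━━━━━━━━━┛      ┃   
                         ┃··        ┃   
                         ┃·█        ┃   
━━━━━━━━━━━━━━━━━━━━━━━━━┛··        ┃   
      ┃                             ┃   
      ┃                             ┃   
      ┃                             ┃   


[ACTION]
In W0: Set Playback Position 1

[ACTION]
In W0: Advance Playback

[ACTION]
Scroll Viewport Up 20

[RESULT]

━━━━━━━━━━━━━━━━━━━━━━━━━┓              
ingPuzzle                ┃              
━━━━━━━━━━━━━━━━━━━━━━━━━━━━━┓          
ditor                        ┃          
─────────────────────────────┨          
000  54 09 93 72 ce e3 8d 1d ┃          
010  f2 f2 9e f0 ae a9 d6 d6 ┃          
020  58 4e a9 0f 51 51 51 a3 ┃          
030  87 43 1f 5e 83 9d 1e 1e ┃          
040  16 0a d6 73 5c 5c 5c 5c ┃          
050  63 63 63 63 de 37 87 d0 ┃          
                             ┃━━━━━━┓   
                             ┃      ┃   
                             ┃──────┨   
                             ┃      ┃   
                             ┃      ┃   
━━━━━━━━━━━━━━━━━━━━━━━━━━━━━┛      ┃   
                         ┃··        ┃   
                         ┃·█        ┃   


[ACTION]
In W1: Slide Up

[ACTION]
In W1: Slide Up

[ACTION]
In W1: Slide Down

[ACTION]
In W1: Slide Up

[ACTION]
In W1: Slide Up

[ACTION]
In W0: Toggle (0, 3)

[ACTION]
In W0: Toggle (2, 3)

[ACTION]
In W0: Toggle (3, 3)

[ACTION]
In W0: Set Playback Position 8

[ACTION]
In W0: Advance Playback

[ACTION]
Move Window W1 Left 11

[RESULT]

━━━━━━━━━━━━━━━┓                        
               ┃                        
━━━━━━━━━━━━━━━━━━━━━━━━━━━━━┓          
ditor                        ┃          
─────────────────────────────┨          
000  54 09 93 72 ce e3 8d 1d ┃          
010  f2 f2 9e f0 ae a9 d6 d6 ┃          
020  58 4e a9 0f 51 51 51 a3 ┃          
030  87 43 1f 5e 83 9d 1e 1e ┃          
040  16 0a d6 73 5c 5c 5c 5c ┃          
050  63 63 63 63 de 37 87 d0 ┃          
                             ┃━━━━━━┓   
                             ┃      ┃   
                             ┃──────┨   
                             ┃      ┃   
                             ┃      ┃   
━━━━━━━━━━━━━━━━━━━━━━━━━━━━━┛      ┃   
               ┃█·█·█··██···        ┃   
               ┃··█··█··█··█        ┃   
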